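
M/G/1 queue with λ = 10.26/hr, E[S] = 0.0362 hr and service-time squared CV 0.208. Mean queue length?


ρ = λ·E[S] = 10.26·0.0362 = 0.3714
Lq = ρ²(1+C_s²)/(2(1−ρ)) = 0.1379·(1+0.208)/(2·0.6286)
= 0.1379·1.2080/1.2572 = 0.13255

Final: 0.13255


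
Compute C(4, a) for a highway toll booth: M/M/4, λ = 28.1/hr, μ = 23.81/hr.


a = λ/μ = 1.1802; ρ = a/4 = 0.2950
P₀ = 0.306259 (from M/M/c formula)
C(c,a) = [a^c/(c!(1−ρ))]·P₀ = [1.93994/(24·0.7050)]·0.306259
= 0.11466·0.306259 = 0.035116

Final: 0.035116


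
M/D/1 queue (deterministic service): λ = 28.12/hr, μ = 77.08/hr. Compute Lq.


ρ = 28.12/77.08 = 0.3648
M/D/1: Lq = ρ²/(2(1−ρ)) = 0.1331/(2·0.6352) = 0.10477

Final: 0.10477


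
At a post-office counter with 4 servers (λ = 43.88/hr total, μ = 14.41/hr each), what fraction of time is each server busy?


ρ = λ/(cμ) = 43.88/(4·14.41) = 43.88/57.64 = 0.7613

Final: 0.7613


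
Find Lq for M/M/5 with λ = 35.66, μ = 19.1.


a = λ/μ = 1.8670; ρ = a/5 = 0.3734
P₀ = 0.153787
Lq = P₀·a^c·ρ / (c!·(1−ρ)²) = 0.153787·22.68506·0.3734/(120·0.39262)
= 0.02765

Final: 0.02765


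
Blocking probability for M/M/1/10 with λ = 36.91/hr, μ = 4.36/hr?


ρ = λ/μ = 36.91/4.36 = 8.4656
P_K = (1−ρ)ρ^K/(1−ρ^(K+1)) = (-7.4656·1890495114.036246)/(1 − 16004168499.788494)
= -14113673385.752247/-16004168498.788494 = 0.881875

Final: 0.881875


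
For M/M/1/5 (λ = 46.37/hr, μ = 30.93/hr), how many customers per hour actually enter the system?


ρ = 1.4992; P_K = (1−ρ)ρ^5/(1−ρ^6) = 0.365133
λ_eff = λ(1 − P_K) = 46.37·(1 − 0.365133) = 46.37·0.634867 = 29.4388 /hr

Final: 29.4388 /hr


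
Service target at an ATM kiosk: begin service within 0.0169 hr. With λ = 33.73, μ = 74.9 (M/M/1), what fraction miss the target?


ρ = 33.73/74.9 = 0.4503
P(Wq > t) = ρ·e^{−(μ−λ)t} = 0.4503·e^{−0.6958}
= 0.4503·0.498689 = 0.224576

Final: 0.224576


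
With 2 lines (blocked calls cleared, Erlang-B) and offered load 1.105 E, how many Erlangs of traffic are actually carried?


B(2,1.105) = 0.224824 (Erlang-B)
Carried load = a(1 − B) = 1.105·(1 − 0.224824) = 1.105·0.775176 = 0.8566 E

Final: 0.8566 Erlangs


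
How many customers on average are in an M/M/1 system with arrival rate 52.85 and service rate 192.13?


ρ = λ/μ = 52.85/192.13 = 0.2751
L = ρ/(1−ρ) = 0.2751/(1 − 0.2751) = 0.2751/0.7249 = 0.3795

Final: 0.3795


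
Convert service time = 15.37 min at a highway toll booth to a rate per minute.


μ = 1/(service time) in consistent units.
1 minute = 1 min, so μ = 1/15.37 = 0.06506 per minute

Final: 0.06506 /min


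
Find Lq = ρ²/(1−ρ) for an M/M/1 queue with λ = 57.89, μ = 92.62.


ρ = 57.89/92.62 = 0.6250
Lq = ρ²/(1−ρ) = 0.3907/0.3750 = 1.0418

Final: 1.0418


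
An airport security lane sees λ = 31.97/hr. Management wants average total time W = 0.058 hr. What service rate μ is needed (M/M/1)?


W = 1/(μ−λ) ⇒ μ − λ = 1/W = 1/0.058 = 17.2414
μ = λ + 1/W = 31.97 + 17.2414 = 49.2114 per hr

Final: 49.2114 /hr


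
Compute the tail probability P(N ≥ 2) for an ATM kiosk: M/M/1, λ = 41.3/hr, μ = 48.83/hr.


ρ = 41.3/48.83 = 0.8458
P(N ≥ n) = ρ^n = 0.8458^2 = 0.715363

Final: 0.715363


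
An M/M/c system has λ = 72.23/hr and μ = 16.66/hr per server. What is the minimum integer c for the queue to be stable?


Stability requires cμ > λ ⇔ c > λ/μ.
λ/μ = 72.23/16.66 = 4.3355
Minimum integer c = ⌊4.3355⌋ + 1 = 5
Check: 5·16.66 = 83.30 > 72.23, while 4·16.66 = 66.64 ≤ 72.23

Final: 5 servers


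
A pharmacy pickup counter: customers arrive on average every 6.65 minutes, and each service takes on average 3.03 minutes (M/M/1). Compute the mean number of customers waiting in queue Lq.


λ = 60/6.65 = 9.0226 /hr
μ = 60/3.03 = 19.8020 /hr
ρ = λ/μ = 9.0226/19.8020 = 0.4556
Lq = ρ²/(1−ρ) = 0.2076/0.5444 = 0.3814

Final: 0.3814


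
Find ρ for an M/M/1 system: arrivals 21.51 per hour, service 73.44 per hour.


ρ = λ/μ = 21.51/73.44 = 0.2929

Final: 0.2929


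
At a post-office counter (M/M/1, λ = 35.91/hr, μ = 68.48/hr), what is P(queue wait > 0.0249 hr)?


ρ = 35.91/68.48 = 0.5244
P(Wq > t) = ρ·e^{−(μ−λ)t} = 0.5244·e^{−0.8110}
= 0.5244·0.444417 = 0.233046

Final: 0.233046


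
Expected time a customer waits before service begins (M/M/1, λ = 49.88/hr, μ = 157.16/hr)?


ρ = 49.88/157.16 = 0.3174
Wq = ρ/(μ−λ) = 0.3174/(157.16 − 49.88) = 0.3174/107.28 = 0.002958 hr

Final: 0.002958 hr


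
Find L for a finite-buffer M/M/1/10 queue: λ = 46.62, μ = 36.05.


ρ = 46.62/36.05 = 1.2932
L = ρ[1 − (K+1)ρ^K + Kρ^(K+1)] / [(1−ρ)(1−ρ^(K+1))]
Numerator: 1.2932·(1 − 11·13.081875 + 10·16.917532) = 33.978532
Denominator: (-0.2932)·(-15.917532) = 4.667082
L = 33.978532/4.667082 = 7.2805

Final: 7.2805


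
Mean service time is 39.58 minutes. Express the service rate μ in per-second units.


μ = 1/(service time) in consistent units.
1 second = 0.0166667 min, so μ = 0.0166667/39.58 = 0.0004211 per second

Final: 0.0004211 /sec


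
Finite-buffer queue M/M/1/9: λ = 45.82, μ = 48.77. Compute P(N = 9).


ρ = λ/μ = 45.82/48.77 = 0.9395
P_K = (1−ρ)ρ^K/(1−ρ^(K+1)) = (0.06049·0.570323)/(1 − 0.535825)
= 0.034498/0.464175 = 0.074321

Final: 0.074321


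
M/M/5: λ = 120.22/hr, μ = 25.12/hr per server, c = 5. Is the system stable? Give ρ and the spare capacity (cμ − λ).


Total capacity cμ = 5·25.12 = 125.60/hr
ρ = λ/(cμ) = 120.22/125.60 = 0.9572
Stable ⇔ ρ < 1: YES
Spare capacity = cμ − λ = 125.60 − 120.22 = 5.38/hr

Final: ρ = 0.9572; stable; margin = 5.38/hr


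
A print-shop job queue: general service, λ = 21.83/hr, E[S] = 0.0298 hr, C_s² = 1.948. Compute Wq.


ρ = λ·E[S] = 21.83·0.0298 = 0.6505
E[S²] = E[S]²(1+C_s²) = 0.0298²·(1+1.948) = 0.002618
Wq = λ·E[S²]/(2(1−ρ)) = 21.83·0.002618/(2·0.3495) = 0.08177 hr

Final: 0.08177 hr


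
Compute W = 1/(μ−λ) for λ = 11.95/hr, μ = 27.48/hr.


W = 1/(μ−λ) = 1/(27.48 − 11.95) = 1/15.53 = 0.06439 hr

Final: 0.06439 hr


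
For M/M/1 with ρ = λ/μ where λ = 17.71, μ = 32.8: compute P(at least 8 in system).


ρ = 17.71/32.8 = 0.5399
P(N ≥ n) = ρ^n = 0.5399^8 = 0.007224

Final: 0.007224


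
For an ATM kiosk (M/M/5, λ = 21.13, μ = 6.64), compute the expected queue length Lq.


a = λ/μ = 3.1822; ρ = a/5 = 0.6364
P₀ = 0.037923
Lq = P₀·a^c·ρ / (c!·(1−ρ)²) = 0.037923·326.33007·0.6364/(120·0.13217)
= 0.49659

Final: 0.49659


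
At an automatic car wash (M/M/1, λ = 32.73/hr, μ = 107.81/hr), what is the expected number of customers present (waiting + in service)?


ρ = λ/μ = 32.73/107.81 = 0.3036
L = ρ/(1−ρ) = 0.3036/(1 − 0.3036) = 0.3036/0.6964 = 0.4359

Final: 0.4359


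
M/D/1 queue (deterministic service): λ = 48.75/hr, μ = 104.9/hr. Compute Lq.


ρ = 48.75/104.9 = 0.4647
M/D/1: Lq = ρ²/(2(1−ρ)) = 0.2160/(2·0.5353) = 0.20174

Final: 0.20174


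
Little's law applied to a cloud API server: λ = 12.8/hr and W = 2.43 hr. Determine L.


L = λW = 12.8·2.43 = 31.1040

Final: 31.1040


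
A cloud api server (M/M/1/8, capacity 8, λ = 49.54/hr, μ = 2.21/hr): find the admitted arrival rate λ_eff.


ρ = 22.4163; P_K = (1−ρ)ρ^8/(1−ρ^9) = 0.955390
λ_eff = λ(1 − P_K) = 49.54·(1 − 0.955390) = 49.54·0.044610 = 2.2100 /hr

Final: 2.2100 /hr


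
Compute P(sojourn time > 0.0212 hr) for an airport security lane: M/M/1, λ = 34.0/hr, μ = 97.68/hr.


W ~ Exponential(μ−λ) for M/M/1.
μ − λ = 97.68 − 34.0 = 63.6800
P(W > t) = e^{−(μ−λ)t} = e^{−1.3500} = 0.259236

Final: 0.259236


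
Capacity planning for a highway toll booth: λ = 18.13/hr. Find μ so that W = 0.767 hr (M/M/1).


W = 1/(μ−λ) ⇒ μ − λ = 1/W = 1/0.767 = 1.3038
μ = λ + 1/W = 18.13 + 1.3038 = 19.4338 per hr

Final: 19.4338 /hr


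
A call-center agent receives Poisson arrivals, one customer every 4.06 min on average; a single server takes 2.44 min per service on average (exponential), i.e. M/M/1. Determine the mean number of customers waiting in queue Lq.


λ = 60/4.06 = 14.7783 /hr
μ = 60/2.44 = 24.5902 /hr
ρ = λ/μ = 14.7783/24.5902 = 0.6010
Lq = ρ²/(1−ρ) = 0.3612/0.3990 = 0.9052

Final: 0.9052


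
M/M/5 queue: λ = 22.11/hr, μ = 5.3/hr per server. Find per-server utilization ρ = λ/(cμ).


ρ = λ/(cμ) = 22.11/(5·5.3) = 22.11/26.50 = 0.8343

Final: 0.8343


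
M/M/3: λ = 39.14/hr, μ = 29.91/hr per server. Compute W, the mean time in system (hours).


a = 1.3086; ρ = 0.4362; P₀ = 0.261286
Lq = P₀·a^c·ρ/(c!(1−ρ)²) = 0.13391
Wq = Lq/λ = 0.13391/39.14 = 0.003421 hr
W = Wq + 1/μ = 0.003421 + 0.03343 = 0.03685 hr

Final: 0.03685 hr


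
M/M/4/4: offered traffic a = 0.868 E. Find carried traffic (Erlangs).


B(4,0.868) = 0.009949 (Erlang-B)
Carried load = a(1 − B) = 0.868·(1 − 0.009949) = 0.868·0.990051 = 0.8594 E

Final: 0.8594 Erlangs


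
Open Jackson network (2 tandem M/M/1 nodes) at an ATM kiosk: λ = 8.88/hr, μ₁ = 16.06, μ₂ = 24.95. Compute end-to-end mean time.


Each node sees arrival rate λ = 8.88/hr (tandem ⇒ throughput preserved).
W₁ = 1/(μ₁−λ) = 1/(16.06−8.88) = 0.13928 hr
W₂ = 1/(μ₂−λ) = 1/(24.95−8.88) = 0.06223 hr
W_total = W₁ + W₂ = 0.13928 + 0.06223 = 0.20150 hr

Final: 0.20150 hr


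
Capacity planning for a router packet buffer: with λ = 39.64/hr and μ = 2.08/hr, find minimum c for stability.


Stability requires cμ > λ ⇔ c > λ/μ.
λ/μ = 39.64/2.08 = 19.0577
Minimum integer c = ⌊19.0577⌋ + 1 = 20
Check: 20·2.08 = 41.60 > 39.64, while 19·2.08 = 39.52 ≤ 39.64

Final: 20 servers


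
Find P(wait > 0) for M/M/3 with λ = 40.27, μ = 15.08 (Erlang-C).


a = λ/μ = 2.6704; ρ = a/3 = 0.8901
P₀ = 0.027680 (from M/M/c formula)
C(c,a) = [a^c/(c!(1−ρ))]·P₀ = [19.04324/(6·0.1099)]·0.027680
= 28.89055·0.027680 = 0.799704

Final: 0.799704


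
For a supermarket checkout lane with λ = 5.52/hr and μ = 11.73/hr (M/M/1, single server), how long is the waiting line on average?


ρ = 5.52/11.73 = 0.4706
Lq = ρ²/(1−ρ) = 0.2215/0.5294 = 0.4183

Final: 0.4183


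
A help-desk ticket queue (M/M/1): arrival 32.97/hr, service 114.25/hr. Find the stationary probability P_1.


ρ = 32.97/114.25 = 0.2886
P_n = (1−ρ)·ρ^n = (1 − 0.2886)·0.2886^1 = 0.7114·0.288578 = 0.205301

Final: 0.205301


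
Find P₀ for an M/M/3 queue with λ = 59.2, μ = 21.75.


a = λ/μ = 59.2/21.75 = 2.7218; ρ = a/c = 0.9073
Σ_{k=0}^{2} a^k/k! (terms k=0..2) = 1.00000 + 2.72184 + 3.70420 = 7.42604
Tail: a^3/(3!(1−ρ)) = 20.16449/(6·0.09272) = 36.24610
P₀ = 1/(7.42604 + 36.24610) = 1/43.67214 = 0.022898

Final: 0.022898


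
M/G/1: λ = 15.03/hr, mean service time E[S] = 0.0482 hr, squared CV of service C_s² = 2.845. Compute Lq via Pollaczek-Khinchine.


ρ = λ·E[S] = 15.03·0.0482 = 0.7244
Lq = ρ²(1+C_s²)/(2(1−ρ)) = 0.5248·(1+2.845)/(2·0.2756)
= 0.5248·3.8450/0.5511 = 3.66161

Final: 3.66161


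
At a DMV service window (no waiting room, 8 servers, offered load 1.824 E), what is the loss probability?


B(c,a) = (a^c/c!) / Σ_{k=0}^{c} a^k/k!
a^8/8! = 0.003039
Σ terms (k=0..8): 1.00000 + 1.82400 + 1.66349 + 1.01140 + 0.46120 + 0.16825 + 0.05115 + 0.01333 + 0.003039 = 6.195845
B = 0.003039/6.195845 = 0.0004904

Final: 0.0004904


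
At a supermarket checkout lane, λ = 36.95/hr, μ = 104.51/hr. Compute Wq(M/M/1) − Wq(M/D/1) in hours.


ρ = 36.95/104.51 = 0.3536
Wq(M/M/1) = ρ/(μ−λ) = 0.3536/67.56 = 0.005233 hr
Wq(M/D/1) = ρ/(2(μ−λ)) = 0.002617 hr
Savings = 0.005233 − 0.002617 = 0.002617 hr

Final: 0.002617 hr


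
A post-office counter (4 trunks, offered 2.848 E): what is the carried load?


B(4,2.848) = 0.189119 (Erlang-B)
Carried load = a(1 − B) = 2.848·(1 − 0.189119) = 2.848·0.810881 = 2.3094 E

Final: 2.3094 Erlangs


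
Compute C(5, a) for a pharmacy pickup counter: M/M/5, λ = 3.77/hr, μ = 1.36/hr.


a = λ/μ = 2.7721; ρ = a/5 = 0.5544
P₀ = 0.059930 (from M/M/c formula)
C(c,a) = [a^c/(c!(1−ρ))]·P₀ = [163.68625/(120·0.4456)]·0.059930
= 3.06124·0.059930 = 0.183461

Final: 0.183461


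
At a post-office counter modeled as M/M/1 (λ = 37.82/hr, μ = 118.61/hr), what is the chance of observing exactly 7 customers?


ρ = 37.82/118.61 = 0.3189
P_n = (1−ρ)·ρ^n = (1 − 0.3189)·0.3189^7 = 0.6811·0.0003351 = 0.0002283

Final: 0.0002283


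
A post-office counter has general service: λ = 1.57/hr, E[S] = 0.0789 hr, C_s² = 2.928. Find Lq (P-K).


ρ = λ·E[S] = 1.57·0.0789 = 0.1239
Lq = ρ²(1+C_s²)/(2(1−ρ)) = 0.01534·(1+2.928)/(2·0.8761)
= 0.01534·3.9280/1.7523 = 0.03440

Final: 0.03440


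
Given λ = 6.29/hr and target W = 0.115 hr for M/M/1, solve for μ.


W = 1/(μ−λ) ⇒ μ − λ = 1/W = 1/0.115 = 8.6957
μ = λ + 1/W = 6.29 + 8.6957 = 14.9857 per hr

Final: 14.9857 /hr


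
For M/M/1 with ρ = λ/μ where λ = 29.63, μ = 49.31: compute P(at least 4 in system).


ρ = 29.63/49.31 = 0.6009
P(N ≥ n) = ρ^n = 0.6009^4 = 0.130373

Final: 0.130373


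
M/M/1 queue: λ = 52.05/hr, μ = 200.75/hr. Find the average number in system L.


ρ = λ/μ = 52.05/200.75 = 0.2593
L = ρ/(1−ρ) = 0.2593/(1 − 0.2593) = 0.2593/0.7407 = 0.3500

Final: 0.3500


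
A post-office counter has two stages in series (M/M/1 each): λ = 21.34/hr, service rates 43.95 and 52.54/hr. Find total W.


Each node sees arrival rate λ = 21.34/hr (tandem ⇒ throughput preserved).
W₁ = 1/(μ₁−λ) = 1/(43.95−21.34) = 0.04423 hr
W₂ = 1/(μ₂−λ) = 1/(52.54−21.34) = 0.03205 hr
W_total = W₁ + W₂ = 0.04423 + 0.03205 = 0.07628 hr

Final: 0.07628 hr


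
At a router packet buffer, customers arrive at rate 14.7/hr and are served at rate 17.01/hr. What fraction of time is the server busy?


ρ = λ/μ = 14.7/17.01 = 0.8642

Final: 0.8642


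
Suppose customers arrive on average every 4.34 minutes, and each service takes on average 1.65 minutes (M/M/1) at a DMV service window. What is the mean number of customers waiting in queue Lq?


λ = 60/4.34 = 13.8249 /hr
μ = 60/1.65 = 36.3636 /hr
ρ = λ/μ = 13.8249/36.3636 = 0.3802
Lq = ρ²/(1−ρ) = 0.1445/0.6198 = 0.2332

Final: 0.2332


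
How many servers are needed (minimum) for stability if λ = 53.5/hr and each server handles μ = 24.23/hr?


Stability requires cμ > λ ⇔ c > λ/μ.
λ/μ = 53.5/24.23 = 2.2080
Minimum integer c = ⌊2.2080⌋ + 1 = 3
Check: 3·24.23 = 72.69 > 53.5, while 2·24.23 = 48.46 ≤ 53.5

Final: 3 servers


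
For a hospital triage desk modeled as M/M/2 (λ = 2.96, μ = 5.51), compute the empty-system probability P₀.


a = λ/μ = 2.96/5.51 = 0.5372; ρ = a/c = 0.2686
Σ_{k=0}^{1} a^k/k! (terms k=0..1) = 1.00000 + 0.53721 = 1.53721
Tail: a^2/(2!(1−ρ)) = 0.28859/(2·0.7314) = 0.19729
P₀ = 1/(1.53721 + 0.19729) = 1/1.73449 = 0.576538

Final: 0.576538


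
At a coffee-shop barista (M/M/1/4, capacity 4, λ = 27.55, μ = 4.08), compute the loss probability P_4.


ρ = λ/μ = 27.55/4.08 = 6.7525
P_K = (1−ρ)ρ^K/(1−ρ^(K+1)) = (-5.7525·2078.958214)/(1 − 14038.063433)
= -11959.105218/-14037.063433 = 0.851966

Final: 0.851966


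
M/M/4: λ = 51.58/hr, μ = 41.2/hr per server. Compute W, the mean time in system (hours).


a = 1.2519; ρ = 0.3130; P₀ = 0.284766
Lq = P₀·a^c·ρ/(c!(1−ρ)²) = 0.01933
Wq = Lq/λ = 0.01933/51.58 = 0.0003747 hr
W = Wq + 1/μ = 0.0003747 + 0.02427 = 0.02465 hr

Final: 0.02465 hr


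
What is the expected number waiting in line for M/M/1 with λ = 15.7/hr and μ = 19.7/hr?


ρ = 15.7/19.7 = 0.7970
Lq = ρ²/(1−ρ) = 0.6351/0.2030 = 3.1280

Final: 3.1280


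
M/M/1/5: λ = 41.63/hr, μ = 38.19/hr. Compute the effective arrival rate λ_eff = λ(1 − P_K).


ρ = 1.0901; P_K = (1−ρ)ρ^5/(1−ρ^6) = 0.204546
λ_eff = λ(1 − P_K) = 41.63·(1 − 0.204546) = 41.63·0.795454 = 33.1148 /hr

Final: 33.1148 /hr


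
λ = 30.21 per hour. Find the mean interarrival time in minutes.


Mean interarrival time = 1/λ = 1/30.21 hour = 0.03310 hour
In minutes: 0.03310 × 60 = 1.9861 min

Final: 1.9861 min


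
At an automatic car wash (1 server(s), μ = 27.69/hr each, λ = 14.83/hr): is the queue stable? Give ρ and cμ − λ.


Total capacity cμ = 1·27.69 = 27.69/hr
ρ = λ/(cμ) = 14.83/27.69 = 0.5356
Stable ⇔ ρ < 1: YES
Spare capacity = cμ − λ = 27.69 − 14.83 = 12.86/hr

Final: ρ = 0.5356; stable; margin = 12.86/hr


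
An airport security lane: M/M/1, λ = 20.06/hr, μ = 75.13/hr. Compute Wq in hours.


ρ = 20.06/75.13 = 0.2670
Wq = ρ/(μ−λ) = 0.2670/(75.13 − 20.06) = 0.2670/55.07 = 0.004848 hr

Final: 0.004848 hr


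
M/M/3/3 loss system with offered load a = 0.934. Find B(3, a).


B(c,a) = (a^c/c!) / Σ_{k=0}^{c} a^k/k!
a^3/3! = 0.135797
Σ terms (k=0..3): 1.00000 + 0.93400 + 0.43618 + 0.13580 = 2.505975
B = 0.135797/2.505975 = 0.054189

Final: 0.054189


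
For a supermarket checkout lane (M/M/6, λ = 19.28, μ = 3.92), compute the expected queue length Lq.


a = λ/μ = 4.9184; ρ = a/6 = 0.8197
P₀ = 0.005121
Lq = P₀·a^c·ρ / (c!·(1−ρ)²) = 0.005121·14155.51829·0.8197/(720·0.03250)
= 2.53964

Final: 2.53964


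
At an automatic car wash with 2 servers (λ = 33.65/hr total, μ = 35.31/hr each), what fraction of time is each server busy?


ρ = λ/(cμ) = 33.65/(2·35.31) = 33.65/70.62 = 0.4765

Final: 0.4765


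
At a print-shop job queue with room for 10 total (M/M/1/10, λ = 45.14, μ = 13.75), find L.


ρ = 45.14/13.75 = 3.2829
L = ρ[1 − (K+1)ρ^K + Kρ^(K+1)] / [(1−ρ)(1−ρ^(K+1))]
Numerator: 3.2829·(1 − 11·145408.088636 + 10·477361.536075) = 10420371.650390
Denominator: (-2.2829)·(-477360.536075) = 1089770.707446
L = 10420371.650390/1089770.707446 = 9.5620

Final: 9.5620


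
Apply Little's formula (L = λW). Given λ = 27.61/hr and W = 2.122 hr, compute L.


L = λW = 27.61·2.122 = 58.5884

Final: 58.5884


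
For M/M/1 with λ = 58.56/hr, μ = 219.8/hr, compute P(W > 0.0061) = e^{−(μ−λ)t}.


W ~ Exponential(μ−λ) for M/M/1.
μ − λ = 219.8 − 58.56 = 161.2400
P(W > t) = e^{−(μ−λ)t} = e^{−0.9836} = 0.373976

Final: 0.373976


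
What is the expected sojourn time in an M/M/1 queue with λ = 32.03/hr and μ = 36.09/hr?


W = 1/(μ−λ) = 1/(36.09 − 32.03) = 1/4.06 = 0.2463 hr

Final: 0.2463 hr


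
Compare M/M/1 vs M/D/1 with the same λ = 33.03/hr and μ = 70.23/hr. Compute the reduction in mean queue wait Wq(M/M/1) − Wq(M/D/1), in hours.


ρ = 33.03/70.23 = 0.4703
Wq(M/M/1) = ρ/(μ−λ) = 0.4703/37.20 = 0.01264 hr
Wq(M/D/1) = ρ/(2(μ−λ)) = 0.006321 hr
Savings = 0.01264 − 0.006321 = 0.006321 hr

Final: 0.006321 hr


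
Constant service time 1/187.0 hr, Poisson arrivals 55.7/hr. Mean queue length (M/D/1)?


ρ = 55.7/187.0 = 0.2979
M/D/1: Lq = ρ²/(2(1−ρ)) = 0.08872/(2·0.7021) = 0.06318

Final: 0.06318


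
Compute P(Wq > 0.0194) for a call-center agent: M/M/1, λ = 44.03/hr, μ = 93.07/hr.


ρ = 44.03/93.07 = 0.4731
P(Wq > t) = ρ·e^{−(μ−λ)t} = 0.4731·e^{−0.9514}
= 0.4731·0.386209 = 0.182710

Final: 0.182710


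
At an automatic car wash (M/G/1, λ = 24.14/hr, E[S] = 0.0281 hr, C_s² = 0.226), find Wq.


ρ = λ·E[S] = 24.14·0.0281 = 0.6783
E[S²] = E[S]²(1+C_s²) = 0.0281²·(1+0.226) = 0.0009681
Wq = λ·E[S²]/(2(1−ρ)) = 24.14·0.0009681/(2·0.3217) = 0.03632 hr

Final: 0.03632 hr


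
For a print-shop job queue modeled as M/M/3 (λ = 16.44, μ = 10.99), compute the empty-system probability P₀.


a = λ/μ = 16.44/10.99 = 1.4959; ρ = a/c = 0.4986
Σ_{k=0}^{2} a^k/k! (terms k=0..2) = 1.00000 + 1.49591 + 1.11887 = 3.61477
Tail: a^3/(3!(1−ρ)) = 3.34744/(6·0.5014) = 1.11277
P₀ = 1/(3.61477 + 1.11277) = 1/4.72755 = 0.211526

Final: 0.211526


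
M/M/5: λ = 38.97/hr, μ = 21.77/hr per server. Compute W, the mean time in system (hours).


a = 1.7901; ρ = 0.3580; P₀ = 0.166259
Lq = P₀·a^c·ρ/(c!(1−ρ)²) = 0.02212
Wq = Lq/λ = 0.02212/38.97 = 0.0005677 hr
W = Wq + 1/μ = 0.0005677 + 0.04593 = 0.04650 hr

Final: 0.04650 hr


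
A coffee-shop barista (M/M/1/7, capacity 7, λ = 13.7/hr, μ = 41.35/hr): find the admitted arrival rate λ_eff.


ρ = 0.3313; P_K = (1−ρ)ρ^7/(1−ρ^8) = 0.0002931
λ_eff = λ(1 − P_K) = 13.7·(1 − 0.0002931) = 13.7·0.999707 = 13.6960 /hr

Final: 13.6960 /hr


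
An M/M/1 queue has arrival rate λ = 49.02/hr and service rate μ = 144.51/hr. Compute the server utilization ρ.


ρ = λ/μ = 49.02/144.51 = 0.3392

Final: 0.3392


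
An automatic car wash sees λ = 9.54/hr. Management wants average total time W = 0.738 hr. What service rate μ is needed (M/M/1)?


W = 1/(μ−λ) ⇒ μ − λ = 1/W = 1/0.738 = 1.3550
μ = λ + 1/W = 9.54 + 1.3550 = 10.8950 per hr

Final: 10.8950 /hr


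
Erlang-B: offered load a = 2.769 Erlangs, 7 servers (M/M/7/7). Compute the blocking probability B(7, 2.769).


B(c,a) = (a^c/c!) / Σ_{k=0}^{c} a^k/k!
a^7/7! = 0.247645
Σ terms (k=0..7): 1.00000 + 2.76900 + 3.83368 + 3.53849 + 2.44952 + 1.35654 + 0.62604 + 0.24765 = 15.820918
B = 0.247645/15.820918 = 0.015653

Final: 0.015653


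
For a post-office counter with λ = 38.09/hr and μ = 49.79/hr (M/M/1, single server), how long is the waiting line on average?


ρ = 38.09/49.79 = 0.7650
Lq = ρ²/(1−ρ) = 0.5852/0.2350 = 2.4905

Final: 2.4905


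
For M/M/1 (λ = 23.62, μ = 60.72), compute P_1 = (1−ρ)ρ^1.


ρ = 23.62/60.72 = 0.3890
P_n = (1−ρ)·ρ^n = (1 − 0.3890)·0.3890^1 = 0.6110·0.388999 = 0.237679

Final: 0.237679


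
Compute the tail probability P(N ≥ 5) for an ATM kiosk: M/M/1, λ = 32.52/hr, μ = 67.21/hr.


ρ = 32.52/67.21 = 0.4839
P(N ≥ n) = ρ^n = 0.4839^5 = 0.026521

Final: 0.026521


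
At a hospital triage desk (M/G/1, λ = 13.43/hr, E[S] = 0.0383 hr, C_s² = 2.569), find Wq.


ρ = λ·E[S] = 13.43·0.0383 = 0.5144
E[S²] = E[S]²(1+C_s²) = 0.0383²·(1+2.569) = 0.005235
Wq = λ·E[S²]/(2(1−ρ)) = 13.43·0.005235/(2·0.4856) = 0.07239 hr

Final: 0.07239 hr


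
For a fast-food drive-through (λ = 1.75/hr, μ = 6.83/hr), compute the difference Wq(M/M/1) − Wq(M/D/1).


ρ = 1.75/6.83 = 0.2562
Wq(M/M/1) = ρ/(μ−λ) = 0.2562/5.08 = 0.05044 hr
Wq(M/D/1) = ρ/(2(μ−λ)) = 0.02522 hr
Savings = 0.05044 − 0.02522 = 0.02522 hr

Final: 0.02522 hr


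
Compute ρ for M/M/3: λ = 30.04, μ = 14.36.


ρ = λ/(cμ) = 30.04/(3·14.36) = 30.04/43.08 = 0.6973

Final: 0.6973


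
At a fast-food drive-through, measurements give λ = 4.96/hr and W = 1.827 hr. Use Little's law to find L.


L = λW = 4.96·1.827 = 9.0619

Final: 9.0619


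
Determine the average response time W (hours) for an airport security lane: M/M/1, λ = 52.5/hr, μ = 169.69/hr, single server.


W = 1/(μ−λ) = 1/(169.69 − 52.5) = 1/117.19 = 0.008533 hr

Final: 0.008533 hr


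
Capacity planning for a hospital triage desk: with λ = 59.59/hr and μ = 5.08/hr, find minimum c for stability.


Stability requires cμ > λ ⇔ c > λ/μ.
λ/μ = 59.59/5.08 = 11.7303
Minimum integer c = ⌊11.7303⌋ + 1 = 12
Check: 12·5.08 = 60.96 > 59.59, while 11·5.08 = 55.88 ≤ 59.59

Final: 12 servers


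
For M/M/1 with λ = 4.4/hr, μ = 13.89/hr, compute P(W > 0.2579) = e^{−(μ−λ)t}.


W ~ Exponential(μ−λ) for M/M/1.
μ − λ = 13.89 − 4.4 = 9.4900
P(W > t) = e^{−(μ−λ)t} = e^{−2.4475} = 0.086512

Final: 0.086512


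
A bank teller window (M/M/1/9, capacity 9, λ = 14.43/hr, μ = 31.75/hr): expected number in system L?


ρ = 14.43/31.75 = 0.4545
L = ρ[1 − (K+1)ρ^K + Kρ^(K+1)] / [(1−ρ)(1−ρ^(K+1))]
Numerator: 0.4545·(1 − 10·0.0008274 + 9·0.0003760) = 0.452266
Denominator: (0.5455)·(0.999624) = 0.545307
L = 0.452266/0.545307 = 0.8294

Final: 0.8294


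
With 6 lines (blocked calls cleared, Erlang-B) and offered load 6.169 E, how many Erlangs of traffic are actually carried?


B(6,6.169) = 0.276682 (Erlang-B)
Carried load = a(1 − B) = 6.169·(1 − 0.276682) = 6.169·0.723318 = 4.4621 E

Final: 4.4621 Erlangs


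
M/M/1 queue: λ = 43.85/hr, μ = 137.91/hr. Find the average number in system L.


ρ = λ/μ = 43.85/137.91 = 0.3180
L = ρ/(1−ρ) = 0.3180/(1 − 0.3180) = 0.3180/0.6820 = 0.4662

Final: 0.4662


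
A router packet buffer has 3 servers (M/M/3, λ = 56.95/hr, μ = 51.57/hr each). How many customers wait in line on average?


a = λ/μ = 1.1043; ρ = a/3 = 0.3681
P₀ = 0.325806
Lq = P₀·a^c·ρ / (c!·(1−ρ)²) = 0.325806·1.34676·0.3681/(6·0.39929)
= 0.06742

Final: 0.06742


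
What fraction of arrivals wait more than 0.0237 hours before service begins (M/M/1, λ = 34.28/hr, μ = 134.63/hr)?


ρ = 34.28/134.63 = 0.2546
P(Wq > t) = ρ·e^{−(μ−λ)t} = 0.2546·e^{−2.3783}
= 0.2546·0.092709 = 0.023606

Final: 0.023606


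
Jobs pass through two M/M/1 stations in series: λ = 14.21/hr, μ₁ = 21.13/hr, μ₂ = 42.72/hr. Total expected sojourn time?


Each node sees arrival rate λ = 14.21/hr (tandem ⇒ throughput preserved).
W₁ = 1/(μ₁−λ) = 1/(21.13−14.21) = 0.14451 hr
W₂ = 1/(μ₂−λ) = 1/(42.72−14.21) = 0.03508 hr
W_total = W₁ + W₂ = 0.14451 + 0.03508 = 0.17958 hr

Final: 0.17958 hr


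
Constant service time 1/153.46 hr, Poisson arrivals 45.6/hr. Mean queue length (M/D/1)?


ρ = 45.6/153.46 = 0.2971
M/D/1: Lq = ρ²/(2(1−ρ)) = 0.08830/(2·0.7029) = 0.06281

Final: 0.06281


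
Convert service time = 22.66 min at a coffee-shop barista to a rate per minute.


μ = 1/(service time) in consistent units.
1 minute = 1 min, so μ = 1/22.66 = 0.04413 per minute

Final: 0.04413 /min


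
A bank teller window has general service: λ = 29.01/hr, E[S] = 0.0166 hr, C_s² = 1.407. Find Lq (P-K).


ρ = λ·E[S] = 29.01·0.0166 = 0.4816
Lq = ρ²(1+C_s²)/(2(1−ρ)) = 0.2319·(1+1.407)/(2·0.5184)
= 0.2319·2.4070/1.0369 = 0.53835

Final: 0.53835


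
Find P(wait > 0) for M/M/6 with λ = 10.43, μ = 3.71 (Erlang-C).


a = λ/μ = 2.8113; ρ = a/6 = 0.4686
P₀ = 0.059443 (from M/M/c formula)
C(c,a) = [a^c/(c!(1−ρ))]·P₀ = [493.69917/(720·0.5314)]·0.059443
= 1.29024·0.059443 = 0.076696

Final: 0.076696


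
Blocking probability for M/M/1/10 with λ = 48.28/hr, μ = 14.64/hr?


ρ = λ/μ = 48.28/14.64 = 3.2978
P_K = (1−ρ)ρ^K/(1−ρ^(K+1)) = (-2.2978·152146.458238)/(1 − 501750.751622)
= -349604.293383/-501749.751622 = 0.696770

Final: 0.696770


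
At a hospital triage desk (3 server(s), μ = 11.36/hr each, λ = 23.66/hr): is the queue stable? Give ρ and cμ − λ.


Total capacity cμ = 3·11.36 = 34.08/hr
ρ = λ/(cμ) = 23.66/34.08 = 0.6942
Stable ⇔ ρ < 1: YES
Spare capacity = cμ − λ = 34.08 − 23.66 = 10.42/hr

Final: ρ = 0.6942; stable; margin = 10.42/hr


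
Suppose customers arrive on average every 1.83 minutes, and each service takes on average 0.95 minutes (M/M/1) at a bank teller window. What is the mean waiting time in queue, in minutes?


λ = 60/1.83 = 32.7869 /hr
μ = 60/0.95 = 63.1579 /hr
ρ = λ/μ = 32.7869/63.1579 = 0.5191
Wq = ρ/(μ−λ) = 0.5191/(63.1579−32.7869) = 0.01709 hr
In minutes: 0.01709·60 = 1.026 min

Final: 1.026 min


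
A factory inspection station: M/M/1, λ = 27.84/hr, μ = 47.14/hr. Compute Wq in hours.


ρ = 27.84/47.14 = 0.5906
Wq = ρ/(μ−λ) = 0.5906/(47.14 − 27.84) = 0.5906/19.30 = 0.03060 hr

Final: 0.03060 hr


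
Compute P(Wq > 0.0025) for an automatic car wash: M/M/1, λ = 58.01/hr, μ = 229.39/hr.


ρ = 58.01/229.39 = 0.2529
P(Wq > t) = ρ·e^{−(μ−λ)t} = 0.2529·e^{−0.4284}
= 0.2529·0.651518 = 0.164761

Final: 0.164761


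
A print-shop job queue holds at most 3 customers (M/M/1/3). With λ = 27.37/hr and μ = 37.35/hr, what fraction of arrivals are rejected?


ρ = λ/μ = 27.37/37.35 = 0.7328
P_K = (1−ρ)ρ^K/(1−ρ^(K+1)) = (0.2672·0.393507)/(1 − 0.288361)
= 0.105146/0.711639 = 0.147752

Final: 0.147752


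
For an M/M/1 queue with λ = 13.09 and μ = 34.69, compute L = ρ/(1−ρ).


ρ = λ/μ = 13.09/34.69 = 0.3773
L = ρ/(1−ρ) = 0.3773/(1 − 0.3773) = 0.3773/0.6227 = 0.6060

Final: 0.6060


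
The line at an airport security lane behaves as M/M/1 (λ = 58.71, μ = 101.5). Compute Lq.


ρ = 58.71/101.5 = 0.5784
Lq = ρ²/(1−ρ) = 0.3346/0.4216 = 0.7936

Final: 0.7936


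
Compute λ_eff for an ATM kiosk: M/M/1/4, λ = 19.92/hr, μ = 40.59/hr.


ρ = 0.4908; P_K = (1−ρ)ρ^4/(1−ρ^5) = 0.030405
λ_eff = λ(1 − P_K) = 19.92·(1 − 0.030405) = 19.92·0.969595 = 19.3143 /hr

Final: 19.3143 /hr


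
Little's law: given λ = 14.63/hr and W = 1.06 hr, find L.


L = λW = 14.63·1.06 = 15.5078

Final: 15.5078


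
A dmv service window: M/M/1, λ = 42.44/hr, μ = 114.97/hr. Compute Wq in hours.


ρ = 42.44/114.97 = 0.3691
Wq = ρ/(μ−λ) = 0.3691/(114.97 − 42.44) = 0.3691/72.53 = 0.005089 hr

Final: 0.005089 hr


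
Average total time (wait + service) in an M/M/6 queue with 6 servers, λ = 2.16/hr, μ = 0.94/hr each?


a = 2.2979; ρ = 0.3830; P₀ = 0.100129
Lq = P₀·a^c·ρ/(c!(1−ρ)²) = 0.02059
Wq = Lq/λ = 0.02059/2.16 = 0.009535 hr
W = Wq + 1/μ = 0.009535 + 1.06383 = 1.07336 hr

Final: 1.07336 hr


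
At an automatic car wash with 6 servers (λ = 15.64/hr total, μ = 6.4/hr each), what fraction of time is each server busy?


ρ = λ/(cμ) = 15.64/(6·6.4) = 15.64/38.40 = 0.4073

Final: 0.4073


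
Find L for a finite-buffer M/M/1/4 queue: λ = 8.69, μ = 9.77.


ρ = 8.69/9.77 = 0.8895
L = ρ[1 − (K+1)ρ^K + Kρ^(K+1)] / [(1−ρ)(1−ρ^(K+1))]
Numerator: 0.8895·(1 − 5·0.625894 + 4·0.556706) = 0.086593
Denominator: (0.1105)·(0.443294) = 0.049003
L = 0.086593/0.049003 = 1.7671

Final: 1.7671


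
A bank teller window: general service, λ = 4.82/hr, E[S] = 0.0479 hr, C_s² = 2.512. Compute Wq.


ρ = λ·E[S] = 4.82·0.0479 = 0.2309
E[S²] = E[S]²(1+C_s²) = 0.0479²·(1+2.512) = 0.008058
Wq = λ·E[S²]/(2(1−ρ)) = 4.82·0.008058/(2·0.7691) = 0.02525 hr

Final: 0.02525 hr


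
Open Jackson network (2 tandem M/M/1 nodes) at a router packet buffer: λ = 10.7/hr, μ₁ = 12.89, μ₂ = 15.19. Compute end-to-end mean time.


Each node sees arrival rate λ = 10.7/hr (tandem ⇒ throughput preserved).
W₁ = 1/(μ₁−λ) = 1/(12.89−10.7) = 0.45662 hr
W₂ = 1/(μ₂−λ) = 1/(15.19−10.7) = 0.22272 hr
W_total = W₁ + W₂ = 0.45662 + 0.22272 = 0.67934 hr

Final: 0.67934 hr


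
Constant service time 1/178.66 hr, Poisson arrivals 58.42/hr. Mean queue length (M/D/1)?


ρ = 58.42/178.66 = 0.3270
M/D/1: Lq = ρ²/(2(1−ρ)) = 0.1069/(2·0.6730) = 0.07944

Final: 0.07944


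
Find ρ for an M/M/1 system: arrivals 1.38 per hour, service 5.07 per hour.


ρ = λ/μ = 1.38/5.07 = 0.2722

Final: 0.2722


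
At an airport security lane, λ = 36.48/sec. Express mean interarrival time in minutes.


Mean interarrival time = 1/λ = 1/36.48 second = 0.02741 second
In minutes: 0.02741 × 0.0166667 = 0.0004569 min

Final: 0.0004569 min


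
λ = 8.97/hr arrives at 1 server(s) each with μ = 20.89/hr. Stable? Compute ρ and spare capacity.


Total capacity cμ = 1·20.89 = 20.89/hr
ρ = λ/(cμ) = 8.97/20.89 = 0.4294
Stable ⇔ ρ < 1: YES
Spare capacity = cμ − λ = 20.89 − 8.97 = 11.92/hr

Final: ρ = 0.4294; stable; margin = 11.92/hr


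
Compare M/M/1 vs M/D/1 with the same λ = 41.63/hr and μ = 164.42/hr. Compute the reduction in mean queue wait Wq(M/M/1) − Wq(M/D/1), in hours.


ρ = 41.63/164.42 = 0.2532
Wq(M/M/1) = ρ/(μ−λ) = 0.2532/122.79 = 0.002062 hr
Wq(M/D/1) = ρ/(2(μ−λ)) = 0.001031 hr
Savings = 0.002062 − 0.001031 = 0.001031 hr

Final: 0.001031 hr


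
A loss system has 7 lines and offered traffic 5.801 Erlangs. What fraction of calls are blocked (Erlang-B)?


B(c,a) = (a^c/c!) / Σ_{k=0}^{c} a^k/k!
a^7/7! = 43.862110
Σ terms (k=0..7): 1.00000 + 5.80100 + 16.82580 + 32.53549 + 47.18459 + 54.74357 + 52.92790 + 43.86211 = 254.880464
B = 43.862110/254.880464 = 0.172089

Final: 0.172089


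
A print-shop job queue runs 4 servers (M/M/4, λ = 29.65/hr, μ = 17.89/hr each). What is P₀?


a = λ/μ = 29.65/17.89 = 1.6574; ρ = a/c = 0.4143
Σ_{k=0}^{3} a^k/k! (terms k=0..3) = 1.00000 + 1.65735 + 1.37341 + 0.75874 = 4.78949
Tail: a^4/(4!(1−ρ)) = 7.54497/(24·0.5857) = 0.53678
P₀ = 1/(4.78949 + 0.53678) = 1/5.32628 = 0.187748

Final: 0.187748


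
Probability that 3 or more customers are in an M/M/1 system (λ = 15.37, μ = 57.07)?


ρ = 15.37/57.07 = 0.2693
P(N ≥ n) = ρ^n = 0.2693^3 = 0.019534

Final: 0.019534


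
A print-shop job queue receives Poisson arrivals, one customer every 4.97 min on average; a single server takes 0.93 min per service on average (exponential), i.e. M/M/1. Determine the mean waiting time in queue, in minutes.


λ = 60/4.97 = 12.0724 /hr
μ = 60/0.93 = 64.5161 /hr
ρ = λ/μ = 12.0724/64.5161 = 0.1871
Wq = ρ/(μ−λ) = 0.1871/(64.5161−12.0724) = 0.003568 hr
In minutes: 0.003568·60 = 0.2141 min

Final: 0.2141 min


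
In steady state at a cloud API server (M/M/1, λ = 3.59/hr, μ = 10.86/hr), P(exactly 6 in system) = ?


ρ = 3.59/10.86 = 0.3306
P_n = (1−ρ)·ρ^n = (1 − 0.3306)·0.3306^6 = 0.6694·0.001305 = 0.0008736

Final: 0.0008736


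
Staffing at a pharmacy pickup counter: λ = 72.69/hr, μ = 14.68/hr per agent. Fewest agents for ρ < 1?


Stability requires cμ > λ ⇔ c > λ/μ.
λ/μ = 72.69/14.68 = 4.9516
Minimum integer c = ⌊4.9516⌋ + 1 = 5
Check: 5·14.68 = 73.40 > 72.69, while 4·14.68 = 58.72 ≤ 72.69

Final: 5 servers


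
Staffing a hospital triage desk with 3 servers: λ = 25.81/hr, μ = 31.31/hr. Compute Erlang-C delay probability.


a = λ/μ = 0.8243; ρ = a/3 = 0.2748
P₀ = 0.436141 (from M/M/c formula)
C(c,a) = [a^c/(c!(1−ρ))]·P₀ = [0.56016/(6·0.7252)]·0.436141
= 0.12873·0.436141 = 0.056146

Final: 0.056146


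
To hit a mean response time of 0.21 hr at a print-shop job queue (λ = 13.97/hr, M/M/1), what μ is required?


W = 1/(μ−λ) ⇒ μ − λ = 1/W = 1/0.21 = 4.7619
μ = λ + 1/W = 13.97 + 4.7619 = 18.7319 per hr

Final: 18.7319 /hr


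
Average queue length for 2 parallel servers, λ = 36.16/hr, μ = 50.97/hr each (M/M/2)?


a = λ/μ = 0.7094; ρ = a/2 = 0.3547
P₀ = 0.476322
Lq = P₀·a^c·ρ / (c!·(1−ρ)²) = 0.476322·0.50330·0.3547/(2·0.41639)
= 0.10211

Final: 0.10211


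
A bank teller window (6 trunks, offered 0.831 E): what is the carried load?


B(6,0.831) = 0.0001992 (Erlang-B)
Carried load = a(1 − B) = 0.831·(1 − 0.0001992) = 0.831·0.999801 = 0.8308 E

Final: 0.8308 Erlangs


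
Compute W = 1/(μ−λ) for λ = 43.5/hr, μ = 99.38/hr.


W = 1/(μ−λ) = 1/(99.38 − 43.5) = 1/55.88 = 0.01790 hr

Final: 0.01790 hr


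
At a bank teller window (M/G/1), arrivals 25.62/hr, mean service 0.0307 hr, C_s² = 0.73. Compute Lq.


ρ = λ·E[S] = 25.62·0.0307 = 0.7865
Lq = ρ²(1+C_s²)/(2(1−ρ)) = 0.6186·(1+0.73)/(2·0.2135)
= 0.6186·1.7300/0.4269 = 2.50682

Final: 2.50682


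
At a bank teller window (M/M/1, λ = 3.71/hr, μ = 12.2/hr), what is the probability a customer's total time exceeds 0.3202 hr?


W ~ Exponential(μ−λ) for M/M/1.
μ − λ = 12.2 − 3.71 = 8.4900
P(W > t) = e^{−(μ−λ)t} = e^{−2.7185} = 0.065974

Final: 0.065974


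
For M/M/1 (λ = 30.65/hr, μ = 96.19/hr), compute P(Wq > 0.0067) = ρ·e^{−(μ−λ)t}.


ρ = 30.65/96.19 = 0.3186
P(Wq > t) = ρ·e^{−(μ−λ)t} = 0.3186·e^{−0.4391}
= 0.3186·0.644605 = 0.205397

Final: 0.205397


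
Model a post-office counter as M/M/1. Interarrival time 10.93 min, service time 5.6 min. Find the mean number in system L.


λ = 60/10.93 = 5.4895 /hr
μ = 60/5.6 = 10.7143 /hr
ρ = λ/μ = 5.4895/10.7143 = 0.5124
L = ρ/(1−ρ) = 0.5124/0.4876 = 1.0507

Final: 1.0507


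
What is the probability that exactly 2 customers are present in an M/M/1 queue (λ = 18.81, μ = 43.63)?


ρ = 18.81/43.63 = 0.4311
P_n = (1−ρ)·ρ^n = (1 − 0.4311)·0.4311^2 = 0.5689·0.185869 = 0.105736

Final: 0.105736


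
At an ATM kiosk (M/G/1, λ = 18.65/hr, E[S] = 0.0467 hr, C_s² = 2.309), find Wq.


ρ = λ·E[S] = 18.65·0.0467 = 0.8710
E[S²] = E[S]²(1+C_s²) = 0.0467²·(1+2.309) = 0.007217
Wq = λ·E[S²]/(2(1−ρ)) = 18.65·0.007217/(2·0.1290) = 0.52148 hr

Final: 0.52148 hr


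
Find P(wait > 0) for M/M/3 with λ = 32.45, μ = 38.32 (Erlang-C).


a = λ/μ = 0.8468; ρ = a/3 = 0.2823
P₀ = 0.426189 (from M/M/c formula)
C(c,a) = [a^c/(c!(1−ρ))]·P₀ = [0.60725/(6·0.7177)]·0.426189
= 0.14101·0.426189 = 0.060098

Final: 0.060098


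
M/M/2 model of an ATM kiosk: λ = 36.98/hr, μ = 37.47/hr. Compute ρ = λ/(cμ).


ρ = λ/(cμ) = 36.98/(2·37.47) = 36.98/74.94 = 0.4935

Final: 0.4935


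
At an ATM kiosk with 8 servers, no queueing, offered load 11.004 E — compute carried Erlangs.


B(8,11.004) = 0.382924 (Erlang-B)
Carried load = a(1 − B) = 11.004·(1 − 0.382924) = 11.004·0.617076 = 6.7903 E

Final: 6.7903 Erlangs


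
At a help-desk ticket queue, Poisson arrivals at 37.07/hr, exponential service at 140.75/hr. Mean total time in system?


W = 1/(μ−λ) = 1/(140.75 − 37.07) = 1/103.68 = 0.009645 hr

Final: 0.009645 hr


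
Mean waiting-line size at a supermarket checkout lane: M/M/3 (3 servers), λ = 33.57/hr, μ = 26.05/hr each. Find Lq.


a = λ/μ = 1.2887; ρ = a/3 = 0.4296
P₀ = 0.267073
Lq = P₀·a^c·ρ / (c!·(1−ρ)²) = 0.267073·2.14008·0.4296/(6·0.32540)
= 0.12575

Final: 0.12575


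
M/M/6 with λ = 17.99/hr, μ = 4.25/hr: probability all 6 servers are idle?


a = λ/μ = 17.99/4.25 = 4.2329; ρ = a/c = 0.7055
Σ_{k=0}^{5} a^k/k! (terms k=0..5) = 1.00000 + 4.23294 + 8.95890 + 12.64083 + 13.37697 + 11.32478 = 51.53441
Tail: a^6/(6!(1−ρ)) = 5752.45725/(720·0.2945) = 27.12821
P₀ = 1/(51.53441 + 27.12821) = 1/78.66262 = 0.012713

Final: 0.012713


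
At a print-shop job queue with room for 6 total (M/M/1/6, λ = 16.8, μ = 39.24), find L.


ρ = 16.8/39.24 = 0.4281
L = ρ[1 − (K+1)ρ^K + Kρ^(K+1)] / [(1−ρ)(1−ρ^(K+1))]
Numerator: 0.4281·(1 − 7·0.006159 + 6·0.002637) = 0.416451
Denominator: (0.5719)·(0.997363) = 0.570358
L = 0.416451/0.570358 = 0.7302

Final: 0.7302


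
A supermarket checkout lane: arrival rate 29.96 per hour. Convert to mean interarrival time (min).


Mean interarrival time = 1/λ = 1/29.96 hour = 0.03338 hour
In minutes: 0.03338 × 60 = 2.0027 min

Final: 2.0027 min


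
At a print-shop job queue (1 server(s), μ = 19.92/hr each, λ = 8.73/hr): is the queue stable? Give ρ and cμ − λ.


Total capacity cμ = 1·19.92 = 19.92/hr
ρ = λ/(cμ) = 8.73/19.92 = 0.4383
Stable ⇔ ρ < 1: YES
Spare capacity = cμ − λ = 19.92 − 8.73 = 11.19/hr

Final: ρ = 0.4383; stable; margin = 11.19/hr


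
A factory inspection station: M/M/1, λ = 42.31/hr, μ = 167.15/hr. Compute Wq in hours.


ρ = 42.31/167.15 = 0.2531
Wq = ρ/(μ−λ) = 0.2531/(167.15 − 42.31) = 0.2531/124.84 = 0.002028 hr

Final: 0.002028 hr


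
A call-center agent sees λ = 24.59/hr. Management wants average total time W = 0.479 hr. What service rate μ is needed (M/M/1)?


W = 1/(μ−λ) ⇒ μ − λ = 1/W = 1/0.479 = 2.0877
μ = λ + 1/W = 24.59 + 2.0877 = 26.6777 per hr

Final: 26.6777 /hr


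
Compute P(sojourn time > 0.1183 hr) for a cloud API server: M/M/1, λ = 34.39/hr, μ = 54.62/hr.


W ~ Exponential(μ−λ) for M/M/1.
μ − λ = 54.62 − 34.39 = 20.2300
P(W > t) = e^{−(μ−λ)t} = e^{−2.3932} = 0.091336

Final: 0.091336
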